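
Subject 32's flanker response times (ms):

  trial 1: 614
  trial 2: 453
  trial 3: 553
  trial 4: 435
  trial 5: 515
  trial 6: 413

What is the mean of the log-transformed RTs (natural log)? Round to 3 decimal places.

ln(RT): 6.4200, 6.1159, 6.3154, 6.0753, 6.2442, 6.0234
Σ ln(RT) = 37.1942
Mean = 37.1942/6 = 6.19903

6.199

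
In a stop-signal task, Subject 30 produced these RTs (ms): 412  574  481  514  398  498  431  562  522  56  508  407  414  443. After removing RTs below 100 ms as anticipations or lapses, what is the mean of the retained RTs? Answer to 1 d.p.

Excluded: 56
Retained (n=13): Σ = 6164
Mean = 6164/13 = 474.1538

474.2 ms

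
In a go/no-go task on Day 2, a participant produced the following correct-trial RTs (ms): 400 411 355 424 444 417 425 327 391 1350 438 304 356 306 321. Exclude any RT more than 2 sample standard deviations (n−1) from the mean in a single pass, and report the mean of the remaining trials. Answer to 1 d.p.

379.9 ms

n = 15, ΣRT = 6669, M = 444.600
Σ(x−M)² = 911317.60; s = √(911317.60/14) = 255.135
Cutoffs: 444.600 ± 2·255.135 → [-65.7, 954.9]
Outside: 1350 → excluded.
Retained (n=14): Σ = 5319, mean = 5319/14 = 379.929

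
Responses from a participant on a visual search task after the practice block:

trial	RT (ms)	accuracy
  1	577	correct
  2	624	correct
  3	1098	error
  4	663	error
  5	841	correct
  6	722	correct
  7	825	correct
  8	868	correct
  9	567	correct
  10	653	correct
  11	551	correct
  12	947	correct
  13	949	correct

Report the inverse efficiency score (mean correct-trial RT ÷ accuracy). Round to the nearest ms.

873 ms

Correct trials (n=11): 577, 624, 841, 722, 825, 868, 567, 653, 551, 947, 949
Mean correct RT = 8124/11 = 738.5455 ms
Proportion correct = 11/13
IES = 738.5455 / (11/13) = 872.826 ms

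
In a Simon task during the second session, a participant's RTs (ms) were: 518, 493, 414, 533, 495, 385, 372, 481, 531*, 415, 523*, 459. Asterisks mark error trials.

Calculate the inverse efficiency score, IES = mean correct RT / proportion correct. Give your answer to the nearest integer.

Correct trials (n=10): 518, 493, 414, 533, 495, 385, 372, 481, 415, 459
Mean correct RT = 4565/10 = 456.5000 ms
Proportion correct = 10/12
IES = 456.5000 / (10/12) = 547.800 ms

548 ms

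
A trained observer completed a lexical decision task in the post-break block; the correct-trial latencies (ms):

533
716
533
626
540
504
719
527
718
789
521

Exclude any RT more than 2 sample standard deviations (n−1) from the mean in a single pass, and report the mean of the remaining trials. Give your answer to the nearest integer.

n = 11, ΣRT = 6726, M = 611.455
Σ(x−M)² = 109858.73; s = √(109858.73/10) = 104.814
Cutoffs: 611.455 ± 2·104.814 → [401.8, 821.1]
No RTs fall outside the cutoffs; all 11 retained. Mean = 6726/11 = 611.455

611 ms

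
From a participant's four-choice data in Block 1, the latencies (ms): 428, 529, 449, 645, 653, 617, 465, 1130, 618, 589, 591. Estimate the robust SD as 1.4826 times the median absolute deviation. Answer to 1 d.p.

Sorted: 428, 449, 465, 529, 589, 591, 617, 618, 645, 653, 1130 → median = 591
|x − 591| sorted: 0, 2, 26, 27, 54, 62, 62, 126, 142, 163, 539 → MAD = 62
Robust SD ≈ 1.4826 × 62 = 91.921

91.9 ms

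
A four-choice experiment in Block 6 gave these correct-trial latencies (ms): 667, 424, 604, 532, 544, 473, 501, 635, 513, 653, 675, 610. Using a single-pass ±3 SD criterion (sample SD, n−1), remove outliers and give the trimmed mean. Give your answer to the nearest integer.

n = 12, ΣRT = 6831, M = 569.250
Σ(x−M)² = 75152.25; s = √(75152.25/11) = 82.656
Cutoffs: 569.250 ± 3·82.656 → [321.3, 817.2]
No RTs fall outside the cutoffs; all 12 retained. Mean = 6831/12 = 569.250

569 ms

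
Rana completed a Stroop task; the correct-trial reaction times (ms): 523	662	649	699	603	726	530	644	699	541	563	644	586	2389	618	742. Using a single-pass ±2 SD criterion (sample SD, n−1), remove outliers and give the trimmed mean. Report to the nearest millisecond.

n = 16, ΣRT = 11818, M = 738.625
Σ(x−M)² = 2975017.75; s = √(2975017.75/15) = 445.348
Cutoffs: 738.625 ± 2·445.348 → [-152.1, 1629.3]
Outside: 2389 → excluded.
Retained (n=15): Σ = 9429, mean = 9429/15 = 628.600

629 ms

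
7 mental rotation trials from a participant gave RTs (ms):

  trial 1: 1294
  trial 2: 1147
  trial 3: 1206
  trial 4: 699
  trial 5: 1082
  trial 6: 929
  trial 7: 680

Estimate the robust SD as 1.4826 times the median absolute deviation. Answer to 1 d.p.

Sorted: 680, 699, 929, 1082, 1147, 1206, 1294 → median = 1082
|x − 1082| sorted: 0, 65, 124, 153, 212, 383, 402 → MAD = 153
Robust SD ≈ 1.4826 × 153 = 226.838

226.8 ms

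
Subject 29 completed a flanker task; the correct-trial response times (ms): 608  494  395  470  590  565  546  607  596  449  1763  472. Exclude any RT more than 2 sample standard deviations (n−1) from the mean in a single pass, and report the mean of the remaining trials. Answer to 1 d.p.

526.5 ms

n = 12, ΣRT = 7555, M = 629.583
Σ(x−M)² = 1455782.92; s = √(1455782.92/11) = 363.791
Cutoffs: 629.583 ± 2·363.791 → [-98.0, 1357.2]
Outside: 1763 → excluded.
Retained (n=11): Σ = 5792, mean = 5792/11 = 526.545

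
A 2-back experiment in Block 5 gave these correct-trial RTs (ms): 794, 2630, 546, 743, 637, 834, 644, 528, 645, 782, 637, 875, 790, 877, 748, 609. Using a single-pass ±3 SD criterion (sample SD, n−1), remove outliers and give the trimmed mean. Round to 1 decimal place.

712.6 ms

n = 16, ΣRT = 13319, M = 832.438
Σ(x−M)² = 3627667.94; s = √(3627667.94/15) = 491.777
Cutoffs: 832.438 ± 3·491.777 → [-642.9, 2307.8]
Outside: 2630 → excluded.
Retained (n=15): Σ = 10689, mean = 10689/15 = 712.600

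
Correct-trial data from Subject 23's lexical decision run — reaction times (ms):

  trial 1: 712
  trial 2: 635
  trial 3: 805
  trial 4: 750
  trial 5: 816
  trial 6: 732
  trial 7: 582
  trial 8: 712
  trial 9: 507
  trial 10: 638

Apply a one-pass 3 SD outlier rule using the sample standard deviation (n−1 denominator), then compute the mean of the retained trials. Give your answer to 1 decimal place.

n = 10, ΣRT = 6889, M = 688.900
Σ(x−M)² = 86302.90; s = √(86302.90/9) = 97.925
Cutoffs: 688.900 ± 3·97.925 → [395.1, 982.7]
No RTs fall outside the cutoffs; all 10 retained. Mean = 6889/10 = 688.900

688.9 ms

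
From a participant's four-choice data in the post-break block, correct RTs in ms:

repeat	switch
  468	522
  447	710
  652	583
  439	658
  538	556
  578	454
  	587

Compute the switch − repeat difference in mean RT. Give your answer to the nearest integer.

M(repeat) = 3122/6 = 520.333
M(switch) = 4070/7 = 581.429
Difference = 581.429 − 520.333 = 61.095 ms

61 ms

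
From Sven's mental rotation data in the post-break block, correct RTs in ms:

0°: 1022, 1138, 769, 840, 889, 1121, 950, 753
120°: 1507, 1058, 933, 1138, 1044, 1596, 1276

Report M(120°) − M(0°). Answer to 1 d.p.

M(0°) = 7482/8 = 935.250
M(120°) = 8552/7 = 1221.714
Difference = 1221.714 − 935.250 = 286.464 ms

286.5 ms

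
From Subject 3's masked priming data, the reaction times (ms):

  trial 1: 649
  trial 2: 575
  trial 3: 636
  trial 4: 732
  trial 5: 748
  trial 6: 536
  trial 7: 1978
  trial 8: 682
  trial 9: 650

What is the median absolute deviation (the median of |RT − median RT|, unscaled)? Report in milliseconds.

Sorted: 536, 575, 636, 649, 650, 682, 732, 748, 1978 → median = 650
|x − 650|: 1, 75, 14, 82, 98, 114, 1328, 32, 0
Sorted deviations: 0, 1, 14, 32, 75, 82, 98, 114, 1328 → MAD = 75

75 ms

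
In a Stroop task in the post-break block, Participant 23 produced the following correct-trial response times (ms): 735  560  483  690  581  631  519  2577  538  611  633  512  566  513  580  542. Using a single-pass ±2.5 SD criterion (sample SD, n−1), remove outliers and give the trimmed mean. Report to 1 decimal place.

579.6 ms

n = 16, ΣRT = 11271, M = 704.438
Σ(x−M)² = 3808797.94; s = √(3808797.94/15) = 503.905
Cutoffs: 704.438 ± 2.5·503.905 → [-555.3, 1964.2]
Outside: 2577 → excluded.
Retained (n=15): Σ = 8694, mean = 8694/15 = 579.600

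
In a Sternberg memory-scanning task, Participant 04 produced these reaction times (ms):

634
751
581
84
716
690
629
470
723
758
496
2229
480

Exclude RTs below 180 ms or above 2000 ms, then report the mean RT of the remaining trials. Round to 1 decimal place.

Excluded: 84, 2229
Retained (n=11): Σ = 6928
Mean = 6928/11 = 629.8182

629.8 ms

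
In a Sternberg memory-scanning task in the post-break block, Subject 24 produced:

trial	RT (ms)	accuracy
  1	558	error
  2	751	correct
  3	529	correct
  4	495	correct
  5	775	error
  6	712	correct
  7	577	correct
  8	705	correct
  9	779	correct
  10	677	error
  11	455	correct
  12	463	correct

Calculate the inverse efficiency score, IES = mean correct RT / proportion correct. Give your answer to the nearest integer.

Correct trials (n=9): 751, 529, 495, 712, 577, 705, 779, 455, 463
Mean correct RT = 5466/9 = 607.3333 ms
Proportion correct = 9/12
IES = 607.3333 / (9/12) = 809.778 ms

810 ms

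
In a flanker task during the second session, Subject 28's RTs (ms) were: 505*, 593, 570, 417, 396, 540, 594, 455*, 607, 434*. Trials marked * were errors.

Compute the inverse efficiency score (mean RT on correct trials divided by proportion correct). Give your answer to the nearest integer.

759 ms

Correct trials (n=7): 593, 570, 417, 396, 540, 594, 607
Mean correct RT = 3717/7 = 531.0000 ms
Proportion correct = 7/10
IES = 531.0000 / (7/10) = 758.571 ms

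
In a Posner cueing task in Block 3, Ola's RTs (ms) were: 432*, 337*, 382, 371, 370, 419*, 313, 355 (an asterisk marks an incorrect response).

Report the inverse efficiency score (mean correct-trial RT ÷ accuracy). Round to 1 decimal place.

Correct trials (n=5): 382, 371, 370, 313, 355
Mean correct RT = 1791/5 = 358.2000 ms
Proportion correct = 5/8
IES = 358.2000 / (5/8) = 573.120 ms

573.1 ms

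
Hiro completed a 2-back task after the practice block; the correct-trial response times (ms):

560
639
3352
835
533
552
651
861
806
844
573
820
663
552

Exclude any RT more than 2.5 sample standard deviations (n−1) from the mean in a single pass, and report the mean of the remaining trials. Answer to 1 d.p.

n = 14, ΣRT = 12241, M = 874.357
Σ(x−M)² = 6812933.21; s = √(6812933.21/13) = 723.928
Cutoffs: 874.357 ± 2.5·723.928 → [-935.5, 2684.2]
Outside: 3352 → excluded.
Retained (n=13): Σ = 8889, mean = 8889/13 = 683.769

683.8 ms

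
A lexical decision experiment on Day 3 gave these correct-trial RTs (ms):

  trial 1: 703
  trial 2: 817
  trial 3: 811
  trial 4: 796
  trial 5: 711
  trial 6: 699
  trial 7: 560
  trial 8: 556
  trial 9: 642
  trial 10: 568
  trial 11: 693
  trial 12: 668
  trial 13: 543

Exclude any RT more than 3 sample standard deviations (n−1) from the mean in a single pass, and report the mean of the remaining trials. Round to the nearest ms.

674 ms

n = 13, ΣRT = 8767, M = 674.385
Σ(x−M)² = 113673.08; s = √(113673.08/12) = 97.328
Cutoffs: 674.385 ± 3·97.328 → [382.4, 966.4]
No RTs fall outside the cutoffs; all 13 retained. Mean = 8767/13 = 674.385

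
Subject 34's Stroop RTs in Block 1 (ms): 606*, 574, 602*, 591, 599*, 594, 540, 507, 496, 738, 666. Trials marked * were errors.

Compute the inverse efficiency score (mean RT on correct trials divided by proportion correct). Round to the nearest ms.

809 ms

Correct trials (n=8): 574, 591, 594, 540, 507, 496, 738, 666
Mean correct RT = 4706/8 = 588.2500 ms
Proportion correct = 8/11
IES = 588.2500 / (8/11) = 808.844 ms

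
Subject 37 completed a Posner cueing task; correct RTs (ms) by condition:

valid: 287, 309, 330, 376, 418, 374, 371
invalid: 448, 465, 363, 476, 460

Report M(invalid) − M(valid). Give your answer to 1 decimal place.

90.3 ms

M(valid) = 2465/7 = 352.143
M(invalid) = 2212/5 = 442.400
Difference = 442.400 − 352.143 = 90.257 ms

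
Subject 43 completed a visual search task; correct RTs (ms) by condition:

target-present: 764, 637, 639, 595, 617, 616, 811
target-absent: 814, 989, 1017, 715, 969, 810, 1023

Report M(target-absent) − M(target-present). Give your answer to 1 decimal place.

M(target-present) = 4679/7 = 668.429
M(target-absent) = 6337/7 = 905.286
Difference = 905.286 − 668.429 = 236.857 ms

236.9 ms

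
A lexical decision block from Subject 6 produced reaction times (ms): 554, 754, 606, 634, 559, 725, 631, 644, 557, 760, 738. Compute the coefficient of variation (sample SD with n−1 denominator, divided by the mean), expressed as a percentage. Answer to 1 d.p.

12.4%

n = 11, Σ = 7162, M = 651.0909
Σ(x−M)² = 65006.909; s = √(65006.909/10) = 80.6269
CV = 80.6269 / 651.0909 = 0.12383 = 12.383%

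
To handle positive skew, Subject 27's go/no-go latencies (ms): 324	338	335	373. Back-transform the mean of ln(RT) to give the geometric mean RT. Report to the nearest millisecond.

ln(RT): 5.7807, 5.8230, 5.8141, 5.9216
Mean ln(RT) = 23.3395/4 = 5.83487
Geometric mean = exp(5.83487) = 342.02 ms

342 ms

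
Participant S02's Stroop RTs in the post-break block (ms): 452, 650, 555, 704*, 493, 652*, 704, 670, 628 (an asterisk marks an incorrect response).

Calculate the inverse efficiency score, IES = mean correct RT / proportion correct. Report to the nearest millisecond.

763 ms

Correct trials (n=7): 452, 650, 555, 493, 704, 670, 628
Mean correct RT = 4152/7 = 593.1429 ms
Proportion correct = 7/9
IES = 593.1429 / (7/9) = 762.612 ms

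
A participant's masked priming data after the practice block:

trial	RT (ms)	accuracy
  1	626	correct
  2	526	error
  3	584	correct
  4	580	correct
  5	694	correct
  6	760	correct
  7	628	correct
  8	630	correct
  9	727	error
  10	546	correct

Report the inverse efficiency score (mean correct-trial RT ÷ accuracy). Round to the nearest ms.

Correct trials (n=8): 626, 584, 580, 694, 760, 628, 630, 546
Mean correct RT = 5048/8 = 631.0000 ms
Proportion correct = 8/10
IES = 631.0000 / (8/10) = 788.750 ms

789 ms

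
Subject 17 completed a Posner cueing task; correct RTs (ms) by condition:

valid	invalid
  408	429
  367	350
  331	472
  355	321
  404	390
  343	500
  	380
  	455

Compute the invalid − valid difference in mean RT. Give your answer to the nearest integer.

M(valid) = 2208/6 = 368.000
M(invalid) = 3297/8 = 412.125
Difference = 412.125 − 368.000 = 44.125 ms

44 ms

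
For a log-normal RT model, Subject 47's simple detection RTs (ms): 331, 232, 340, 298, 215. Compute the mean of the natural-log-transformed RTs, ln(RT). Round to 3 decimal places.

5.629

ln(RT): 5.8021, 5.4467, 5.8289, 5.6971, 5.3706
Σ ln(RT) = 28.1455
Mean = 28.1455/5 = 5.62911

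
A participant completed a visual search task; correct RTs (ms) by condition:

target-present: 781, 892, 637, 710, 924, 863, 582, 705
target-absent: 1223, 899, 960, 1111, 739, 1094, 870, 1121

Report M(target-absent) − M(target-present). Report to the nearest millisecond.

240 ms

M(target-present) = 6094/8 = 761.750
M(target-absent) = 8017/8 = 1002.125
Difference = 1002.125 − 761.750 = 240.375 ms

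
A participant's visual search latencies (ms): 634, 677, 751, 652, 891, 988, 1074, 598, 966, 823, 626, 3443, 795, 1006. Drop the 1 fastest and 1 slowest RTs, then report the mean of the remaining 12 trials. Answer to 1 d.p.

Sorted: 598, 626, 634, 652, 677, 751, 795, 823, 891, 966, 988, 1006, 1074, 3443
Drop lowest 1 (598) and highest 1 (3443)
Remaining (n=12): Σ = 9883, mean = 9883/12 = 823.583

823.6 ms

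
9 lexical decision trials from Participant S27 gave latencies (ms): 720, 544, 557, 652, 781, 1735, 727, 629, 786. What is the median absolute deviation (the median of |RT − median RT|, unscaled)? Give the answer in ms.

68 ms

Sorted: 544, 557, 629, 652, 720, 727, 781, 786, 1735 → median = 720
|x − 720|: 0, 176, 163, 68, 61, 1015, 7, 91, 66
Sorted deviations: 0, 7, 61, 66, 68, 91, 163, 176, 1015 → MAD = 68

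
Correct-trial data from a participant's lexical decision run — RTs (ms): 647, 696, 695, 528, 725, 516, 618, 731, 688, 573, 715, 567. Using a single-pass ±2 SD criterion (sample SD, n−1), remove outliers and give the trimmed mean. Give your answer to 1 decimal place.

641.6 ms

n = 12, ΣRT = 7699, M = 641.583
Σ(x−M)² = 67836.92; s = √(67836.92/11) = 78.530
Cutoffs: 641.583 ± 2·78.530 → [484.5, 798.6]
No RTs fall outside the cutoffs; all 12 retained. Mean = 7699/12 = 641.583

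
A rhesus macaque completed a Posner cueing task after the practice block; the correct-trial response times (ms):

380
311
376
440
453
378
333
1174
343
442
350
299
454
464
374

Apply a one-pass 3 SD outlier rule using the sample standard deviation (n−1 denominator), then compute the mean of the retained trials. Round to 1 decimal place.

n = 15, ΣRT = 6571, M = 438.067
Σ(x−M)² = 621020.93; s = √(621020.93/14) = 210.615
Cutoffs: 438.067 ± 3·210.615 → [-193.8, 1069.9]
Outside: 1174 → excluded.
Retained (n=14): Σ = 5397, mean = 5397/14 = 385.500

385.5 ms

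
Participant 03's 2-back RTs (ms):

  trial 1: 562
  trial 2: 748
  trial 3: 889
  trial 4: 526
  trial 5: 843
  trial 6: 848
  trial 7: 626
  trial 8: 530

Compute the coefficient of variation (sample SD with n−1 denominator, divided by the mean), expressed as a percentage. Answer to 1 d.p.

n = 8, Σ = 5572, M = 696.5000
Σ(x−M)² = 163976.000; s = √(163976.000/7) = 153.0527
CV = 153.0527 / 696.5000 = 0.21975 = 21.975%

22.0%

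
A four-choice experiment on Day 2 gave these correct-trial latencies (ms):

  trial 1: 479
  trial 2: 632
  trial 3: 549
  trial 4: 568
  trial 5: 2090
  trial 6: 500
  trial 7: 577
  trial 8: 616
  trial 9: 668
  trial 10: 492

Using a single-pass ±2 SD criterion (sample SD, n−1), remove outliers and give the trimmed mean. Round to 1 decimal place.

n = 10, ΣRT = 7171, M = 717.100
Σ(x−M)² = 2129338.90; s = √(2129338.90/9) = 486.408
Cutoffs: 717.100 ± 2·486.408 → [-255.7, 1689.9]
Outside: 2090 → excluded.
Retained (n=9): Σ = 5081, mean = 5081/9 = 564.556

564.6 ms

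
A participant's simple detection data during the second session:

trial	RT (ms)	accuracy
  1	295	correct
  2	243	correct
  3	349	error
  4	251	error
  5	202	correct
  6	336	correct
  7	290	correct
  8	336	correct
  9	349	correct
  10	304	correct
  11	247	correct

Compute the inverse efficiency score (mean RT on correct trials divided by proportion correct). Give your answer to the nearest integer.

353 ms

Correct trials (n=9): 295, 243, 202, 336, 290, 336, 349, 304, 247
Mean correct RT = 2602/9 = 289.1111 ms
Proportion correct = 9/11
IES = 289.1111 / (9/11) = 353.358 ms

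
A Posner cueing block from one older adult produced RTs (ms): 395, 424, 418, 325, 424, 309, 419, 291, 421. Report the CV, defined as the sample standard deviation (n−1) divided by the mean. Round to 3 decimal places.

0.146

n = 9, Σ = 3426, M = 380.6667
Σ(x−M)² = 24726.000; s = √(24726.000/8) = 55.5945
CV = 55.5945 / 380.6667 = 0.14605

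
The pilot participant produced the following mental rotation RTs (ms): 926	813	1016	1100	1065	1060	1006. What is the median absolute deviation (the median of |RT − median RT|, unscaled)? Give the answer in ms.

49 ms

Sorted: 813, 926, 1006, 1016, 1060, 1065, 1100 → median = 1016
|x − 1016|: 90, 203, 0, 84, 49, 44, 10
Sorted deviations: 0, 10, 44, 49, 84, 90, 203 → MAD = 49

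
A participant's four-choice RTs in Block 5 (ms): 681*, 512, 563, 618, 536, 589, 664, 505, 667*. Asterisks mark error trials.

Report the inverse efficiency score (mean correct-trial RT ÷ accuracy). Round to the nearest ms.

Correct trials (n=7): 512, 563, 618, 536, 589, 664, 505
Mean correct RT = 3987/7 = 569.5714 ms
Proportion correct = 7/9
IES = 569.5714 / (7/9) = 732.306 ms

732 ms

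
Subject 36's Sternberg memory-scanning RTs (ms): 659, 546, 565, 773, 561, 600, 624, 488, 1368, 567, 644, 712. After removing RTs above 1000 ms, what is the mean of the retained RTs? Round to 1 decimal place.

612.6 ms

Excluded: 1368
Retained (n=11): Σ = 6739
Mean = 6739/11 = 612.6364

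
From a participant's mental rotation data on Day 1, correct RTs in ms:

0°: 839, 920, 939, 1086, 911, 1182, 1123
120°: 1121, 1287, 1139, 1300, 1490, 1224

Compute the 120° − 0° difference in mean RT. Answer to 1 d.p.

M(0°) = 7000/7 = 1000.000
M(120°) = 7561/6 = 1260.167
Difference = 1260.167 − 1000.000 = 260.167 ms

260.2 ms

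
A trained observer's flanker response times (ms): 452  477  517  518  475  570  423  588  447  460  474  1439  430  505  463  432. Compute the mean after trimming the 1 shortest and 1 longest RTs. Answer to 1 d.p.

486.3 ms

Sorted: 423, 430, 432, 447, 452, 460, 463, 474, 475, 477, 505, 517, 518, 570, 588, 1439
Drop lowest 1 (423) and highest 1 (1439)
Remaining (n=14): Σ = 6808, mean = 6808/14 = 486.286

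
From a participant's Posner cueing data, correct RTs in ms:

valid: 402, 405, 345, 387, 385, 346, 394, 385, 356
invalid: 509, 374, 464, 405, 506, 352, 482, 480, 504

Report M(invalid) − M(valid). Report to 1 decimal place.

M(valid) = 3405/9 = 378.333
M(invalid) = 4076/9 = 452.889
Difference = 452.889 − 378.333 = 74.556 ms

74.6 ms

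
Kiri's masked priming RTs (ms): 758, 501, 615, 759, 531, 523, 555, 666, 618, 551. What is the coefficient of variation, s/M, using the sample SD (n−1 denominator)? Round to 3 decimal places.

n = 10, Σ = 6077, M = 607.7000
Σ(x−M)² = 79474.100; s = √(79474.100/9) = 93.9705
CV = 93.9705 / 607.7000 = 0.15463

0.155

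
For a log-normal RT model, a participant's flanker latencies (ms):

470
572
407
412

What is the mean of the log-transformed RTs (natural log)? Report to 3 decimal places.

ln(RT): 6.1527, 6.3491, 6.0088, 6.0210
Σ ln(RT) = 24.5317
Mean = 24.5317/4 = 6.13293

6.133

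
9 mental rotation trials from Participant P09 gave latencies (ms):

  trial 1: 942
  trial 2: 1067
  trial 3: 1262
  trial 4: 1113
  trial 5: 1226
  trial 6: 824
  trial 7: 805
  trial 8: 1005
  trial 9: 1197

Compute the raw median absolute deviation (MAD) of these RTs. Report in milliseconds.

130 ms

Sorted: 805, 824, 942, 1005, 1067, 1113, 1197, 1226, 1262 → median = 1067
|x − 1067|: 125, 0, 195, 46, 159, 243, 262, 62, 130
Sorted deviations: 0, 46, 62, 125, 130, 159, 195, 243, 262 → MAD = 130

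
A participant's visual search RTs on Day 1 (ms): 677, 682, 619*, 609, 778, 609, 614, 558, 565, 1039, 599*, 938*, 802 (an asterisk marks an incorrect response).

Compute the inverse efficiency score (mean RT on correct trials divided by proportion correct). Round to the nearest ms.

901 ms

Correct trials (n=10): 677, 682, 609, 778, 609, 614, 558, 565, 1039, 802
Mean correct RT = 6933/10 = 693.3000 ms
Proportion correct = 10/13
IES = 693.3000 / (10/13) = 901.290 ms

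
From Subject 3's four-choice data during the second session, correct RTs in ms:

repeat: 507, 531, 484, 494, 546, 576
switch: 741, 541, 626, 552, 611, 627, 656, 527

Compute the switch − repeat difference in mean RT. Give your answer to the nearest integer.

M(repeat) = 3138/6 = 523.000
M(switch) = 4881/8 = 610.125
Difference = 610.125 − 523.000 = 87.125 ms

87 ms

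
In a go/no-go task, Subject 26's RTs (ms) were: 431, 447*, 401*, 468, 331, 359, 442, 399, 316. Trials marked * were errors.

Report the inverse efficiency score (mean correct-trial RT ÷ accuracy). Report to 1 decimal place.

Correct trials (n=7): 431, 468, 331, 359, 442, 399, 316
Mean correct RT = 2746/7 = 392.2857 ms
Proportion correct = 7/9
IES = 392.2857 / (7/9) = 504.367 ms

504.4 ms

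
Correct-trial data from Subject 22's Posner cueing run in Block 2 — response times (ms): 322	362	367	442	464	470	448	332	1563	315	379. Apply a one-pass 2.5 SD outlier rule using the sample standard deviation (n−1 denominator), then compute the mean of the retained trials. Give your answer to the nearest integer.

n = 11, ΣRT = 5464, M = 496.727
Σ(x−M)² = 1283622.18; s = √(1283622.18/10) = 358.277
Cutoffs: 496.727 ± 2.5·358.277 → [-399.0, 1392.4]
Outside: 1563 → excluded.
Retained (n=10): Σ = 3901, mean = 3901/10 = 390.100

390 ms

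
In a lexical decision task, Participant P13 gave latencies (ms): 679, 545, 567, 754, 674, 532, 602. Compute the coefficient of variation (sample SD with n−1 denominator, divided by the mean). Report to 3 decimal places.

n = 7, Σ = 4353, M = 621.8571
Σ(x−M)² = 40830.857; s = √(40830.857/6) = 82.4933
CV = 82.4933 / 621.8571 = 0.13266

0.133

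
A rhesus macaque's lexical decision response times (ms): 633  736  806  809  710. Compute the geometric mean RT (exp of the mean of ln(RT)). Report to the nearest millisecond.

736 ms

ln(RT): 6.4505, 6.6012, 6.6921, 6.6958, 6.5653
Mean ln(RT) = 33.0048/5 = 6.60097
Geometric mean = exp(6.60097) = 735.81 ms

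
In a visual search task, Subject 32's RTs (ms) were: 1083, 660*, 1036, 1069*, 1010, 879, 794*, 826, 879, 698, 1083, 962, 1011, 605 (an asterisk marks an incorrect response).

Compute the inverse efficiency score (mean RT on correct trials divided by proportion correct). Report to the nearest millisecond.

Correct trials (n=11): 1083, 1036, 1010, 879, 826, 879, 698, 1083, 962, 1011, 605
Mean correct RT = 10072/11 = 915.6364 ms
Proportion correct = 11/14
IES = 915.6364 / (11/14) = 1165.355 ms

1165 ms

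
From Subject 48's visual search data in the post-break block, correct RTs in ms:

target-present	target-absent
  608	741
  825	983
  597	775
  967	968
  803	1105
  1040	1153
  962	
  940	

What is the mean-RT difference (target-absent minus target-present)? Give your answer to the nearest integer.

111 ms

M(target-present) = 6742/8 = 842.750
M(target-absent) = 5725/6 = 954.167
Difference = 954.167 − 842.750 = 111.417 ms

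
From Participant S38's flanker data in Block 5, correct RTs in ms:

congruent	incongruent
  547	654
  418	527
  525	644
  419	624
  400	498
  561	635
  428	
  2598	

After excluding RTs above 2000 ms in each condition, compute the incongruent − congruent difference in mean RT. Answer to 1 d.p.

congruent: exclude 2598
M(congruent) = 3298/7 = 471.143
M(incongruent) = 3582/6 = 597.000
Difference = 597.000 − 471.143 = 125.857 ms

125.9 ms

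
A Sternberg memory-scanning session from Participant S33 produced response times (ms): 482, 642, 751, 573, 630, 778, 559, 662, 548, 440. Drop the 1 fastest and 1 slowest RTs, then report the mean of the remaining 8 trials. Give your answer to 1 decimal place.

Sorted: 440, 482, 548, 559, 573, 630, 642, 662, 751, 778
Drop lowest 1 (440) and highest 1 (778)
Remaining (n=8): Σ = 4847, mean = 4847/8 = 605.875

605.9 ms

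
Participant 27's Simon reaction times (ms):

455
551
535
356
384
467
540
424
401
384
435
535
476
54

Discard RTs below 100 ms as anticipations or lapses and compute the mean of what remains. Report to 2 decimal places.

Excluded: 54
Retained (n=13): Σ = 5943
Mean = 5943/13 = 457.1538

457.15 ms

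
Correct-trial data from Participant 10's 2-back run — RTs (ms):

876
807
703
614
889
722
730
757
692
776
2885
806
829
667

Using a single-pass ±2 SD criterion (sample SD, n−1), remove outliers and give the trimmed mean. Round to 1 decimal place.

n = 14, ΣRT = 12753, M = 910.929
Σ(x−M)² = 4276342.93; s = √(4276342.93/13) = 573.541
Cutoffs: 910.929 ± 2·573.541 → [-236.2, 2058.0]
Outside: 2885 → excluded.
Retained (n=13): Σ = 9868, mean = 9868/13 = 759.077

759.1 ms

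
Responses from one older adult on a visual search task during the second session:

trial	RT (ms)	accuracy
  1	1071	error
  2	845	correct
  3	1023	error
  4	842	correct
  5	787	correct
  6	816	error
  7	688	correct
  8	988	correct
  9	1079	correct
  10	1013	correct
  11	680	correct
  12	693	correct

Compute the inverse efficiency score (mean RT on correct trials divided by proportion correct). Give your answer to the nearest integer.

Correct trials (n=9): 845, 842, 787, 688, 988, 1079, 1013, 680, 693
Mean correct RT = 7615/9 = 846.1111 ms
Proportion correct = 9/12
IES = 846.1111 / (9/12) = 1128.148 ms

1128 ms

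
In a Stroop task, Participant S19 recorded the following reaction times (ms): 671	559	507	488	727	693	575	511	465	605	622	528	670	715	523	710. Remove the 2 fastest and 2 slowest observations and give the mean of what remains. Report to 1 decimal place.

Sorted: 465, 488, 507, 511, 523, 528, 559, 575, 605, 622, 670, 671, 693, 710, 715, 727
Drop lowest 2 (465, 488) and highest 2 (715, 727)
Remaining (n=12): Σ = 7174, mean = 7174/12 = 597.833

597.8 ms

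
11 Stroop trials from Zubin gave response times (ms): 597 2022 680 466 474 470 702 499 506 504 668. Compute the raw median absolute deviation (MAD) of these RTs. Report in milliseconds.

Sorted: 466, 470, 474, 499, 504, 506, 597, 668, 680, 702, 2022 → median = 506
|x − 506|: 91, 1516, 174, 40, 32, 36, 196, 7, 0, 2, 162
Sorted deviations: 0, 2, 7, 32, 36, 40, 91, 162, 174, 196, 1516 → MAD = 40

40 ms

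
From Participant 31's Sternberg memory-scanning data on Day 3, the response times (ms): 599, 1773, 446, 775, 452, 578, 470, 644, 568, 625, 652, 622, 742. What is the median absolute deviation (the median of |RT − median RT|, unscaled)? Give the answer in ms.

Sorted: 446, 452, 470, 568, 578, 599, 622, 625, 644, 652, 742, 775, 1773 → median = 622
|x − 622|: 23, 1151, 176, 153, 170, 44, 152, 22, 54, 3, 30, 0, 120
Sorted deviations: 0, 3, 22, 23, 30, 44, 54, 120, 152, 153, 170, 176, 1151 → MAD = 54

54 ms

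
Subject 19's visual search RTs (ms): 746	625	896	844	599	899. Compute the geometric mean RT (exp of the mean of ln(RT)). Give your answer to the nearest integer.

758 ms

ln(RT): 6.6147, 6.4378, 6.7979, 6.7382, 6.3953, 6.8013
Mean ln(RT) = 39.7851/6 = 6.63085
Geometric mean = exp(6.63085) = 758.13 ms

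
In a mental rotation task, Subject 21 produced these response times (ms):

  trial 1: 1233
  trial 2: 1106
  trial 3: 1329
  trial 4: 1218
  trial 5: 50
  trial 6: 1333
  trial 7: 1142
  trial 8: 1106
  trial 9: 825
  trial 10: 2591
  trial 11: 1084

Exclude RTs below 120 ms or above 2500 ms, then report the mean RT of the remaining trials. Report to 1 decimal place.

1152.9 ms

Excluded: 50, 2591
Retained (n=9): Σ = 10376
Mean = 10376/9 = 1152.8889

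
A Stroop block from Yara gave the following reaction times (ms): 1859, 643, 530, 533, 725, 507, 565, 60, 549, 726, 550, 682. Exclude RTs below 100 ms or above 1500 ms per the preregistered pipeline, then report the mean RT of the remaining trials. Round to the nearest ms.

Excluded: 60, 1859
Retained (n=10): Σ = 6010
Mean = 6010/10 = 601.0000

601 ms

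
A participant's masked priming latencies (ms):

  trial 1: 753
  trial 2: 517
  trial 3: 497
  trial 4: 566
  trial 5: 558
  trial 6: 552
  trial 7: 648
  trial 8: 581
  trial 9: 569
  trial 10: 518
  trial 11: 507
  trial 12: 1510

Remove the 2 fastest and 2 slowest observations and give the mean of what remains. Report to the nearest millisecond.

564 ms

Sorted: 497, 507, 517, 518, 552, 558, 566, 569, 581, 648, 753, 1510
Drop lowest 2 (497, 507) and highest 2 (753, 1510)
Remaining (n=8): Σ = 4509, mean = 4509/8 = 563.625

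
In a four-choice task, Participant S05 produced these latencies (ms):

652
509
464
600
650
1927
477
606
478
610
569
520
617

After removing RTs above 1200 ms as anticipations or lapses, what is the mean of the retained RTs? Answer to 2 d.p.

Excluded: 1927
Retained (n=12): Σ = 6752
Mean = 6752/12 = 562.6667

562.67 ms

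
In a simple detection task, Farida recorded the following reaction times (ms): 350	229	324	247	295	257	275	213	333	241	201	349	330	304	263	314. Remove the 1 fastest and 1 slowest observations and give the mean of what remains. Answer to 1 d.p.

283.9 ms

Sorted: 201, 213, 229, 241, 247, 257, 263, 275, 295, 304, 314, 324, 330, 333, 349, 350
Drop lowest 1 (201) and highest 1 (350)
Remaining (n=14): Σ = 3974, mean = 3974/14 = 283.857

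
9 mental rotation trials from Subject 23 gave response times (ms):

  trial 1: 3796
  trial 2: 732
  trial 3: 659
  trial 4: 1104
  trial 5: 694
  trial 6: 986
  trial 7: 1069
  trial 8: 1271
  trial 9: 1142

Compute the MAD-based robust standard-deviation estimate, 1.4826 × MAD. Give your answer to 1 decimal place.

299.5 ms

Sorted: 659, 694, 732, 986, 1069, 1104, 1142, 1271, 3796 → median = 1069
|x − 1069| sorted: 0, 35, 73, 83, 202, 337, 375, 410, 2727 → MAD = 202
Robust SD ≈ 1.4826 × 202 = 299.485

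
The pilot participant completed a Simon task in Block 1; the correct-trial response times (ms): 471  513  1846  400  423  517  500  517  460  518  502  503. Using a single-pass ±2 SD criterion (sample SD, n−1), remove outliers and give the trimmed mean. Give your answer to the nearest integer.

n = 12, ΣRT = 7170, M = 597.500
Σ(x−M)² = 1717095.00; s = √(1717095.00/11) = 395.094
Cutoffs: 597.500 ± 2·395.094 → [-192.7, 1387.7]
Outside: 1846 → excluded.
Retained (n=11): Σ = 5324, mean = 5324/11 = 484.000

484 ms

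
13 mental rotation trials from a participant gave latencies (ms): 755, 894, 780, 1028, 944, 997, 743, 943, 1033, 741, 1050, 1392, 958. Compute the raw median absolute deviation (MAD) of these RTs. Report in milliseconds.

Sorted: 741, 743, 755, 780, 894, 943, 944, 958, 997, 1028, 1033, 1050, 1392 → median = 944
|x − 944|: 189, 50, 164, 84, 0, 53, 201, 1, 89, 203, 106, 448, 14
Sorted deviations: 0, 1, 14, 50, 53, 84, 89, 106, 164, 189, 201, 203, 448 → MAD = 89

89 ms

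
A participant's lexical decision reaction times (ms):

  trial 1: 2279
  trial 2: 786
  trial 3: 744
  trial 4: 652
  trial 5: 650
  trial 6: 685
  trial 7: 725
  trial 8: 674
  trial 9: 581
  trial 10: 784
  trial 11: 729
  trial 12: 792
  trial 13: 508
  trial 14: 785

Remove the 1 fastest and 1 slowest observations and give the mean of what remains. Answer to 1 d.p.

Sorted: 508, 581, 650, 652, 674, 685, 725, 729, 744, 784, 785, 786, 792, 2279
Drop lowest 1 (508) and highest 1 (2279)
Remaining (n=12): Σ = 8587, mean = 8587/12 = 715.583

715.6 ms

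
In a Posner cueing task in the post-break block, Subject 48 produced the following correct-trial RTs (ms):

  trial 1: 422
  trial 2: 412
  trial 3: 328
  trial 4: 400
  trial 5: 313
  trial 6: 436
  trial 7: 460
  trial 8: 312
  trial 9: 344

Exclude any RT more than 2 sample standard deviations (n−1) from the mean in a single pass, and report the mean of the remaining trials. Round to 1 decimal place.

n = 9, ΣRT = 3427, M = 380.778
Σ(x−M)² = 25831.56; s = √(25831.56/8) = 56.824
Cutoffs: 380.778 ± 2·56.824 → [267.1, 494.4]
No RTs fall outside the cutoffs; all 9 retained. Mean = 3427/9 = 380.778

380.8 ms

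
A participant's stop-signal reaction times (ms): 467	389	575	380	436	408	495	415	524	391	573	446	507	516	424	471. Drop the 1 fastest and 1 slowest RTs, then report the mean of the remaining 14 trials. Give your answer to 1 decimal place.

Sorted: 380, 389, 391, 408, 415, 424, 436, 446, 467, 471, 495, 507, 516, 524, 573, 575
Drop lowest 1 (380) and highest 1 (575)
Remaining (n=14): Σ = 6462, mean = 6462/14 = 461.571

461.6 ms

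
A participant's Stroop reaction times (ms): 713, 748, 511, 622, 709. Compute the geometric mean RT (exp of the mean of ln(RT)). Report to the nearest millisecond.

655 ms

ln(RT): 6.5695, 6.6174, 6.2364, 6.4329, 6.5639
Mean ln(RT) = 32.4200/5 = 6.48401
Geometric mean = exp(6.48401) = 654.59 ms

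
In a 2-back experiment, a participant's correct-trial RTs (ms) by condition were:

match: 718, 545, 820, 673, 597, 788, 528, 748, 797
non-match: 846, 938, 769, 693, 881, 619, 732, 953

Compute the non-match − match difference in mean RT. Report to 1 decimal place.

M(match) = 6214/9 = 690.444
M(non-match) = 6431/8 = 803.875
Difference = 803.875 − 690.444 = 113.431 ms

113.4 ms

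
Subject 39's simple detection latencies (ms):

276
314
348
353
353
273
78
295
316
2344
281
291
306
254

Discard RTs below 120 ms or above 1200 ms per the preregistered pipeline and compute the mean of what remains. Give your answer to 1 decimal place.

Excluded: 78, 2344
Retained (n=12): Σ = 3660
Mean = 3660/12 = 305.0000

305.0 ms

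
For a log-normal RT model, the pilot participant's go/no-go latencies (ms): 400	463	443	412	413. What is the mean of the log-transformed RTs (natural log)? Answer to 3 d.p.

ln(RT): 5.9915, 6.1377, 6.0936, 6.0210, 6.0234
Σ ln(RT) = 30.2672
Mean = 30.2672/5 = 6.05345

6.053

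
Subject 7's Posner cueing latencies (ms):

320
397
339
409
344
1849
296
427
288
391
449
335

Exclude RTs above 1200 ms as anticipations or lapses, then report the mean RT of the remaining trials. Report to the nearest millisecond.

363 ms

Excluded: 1849
Retained (n=11): Σ = 3995
Mean = 3995/11 = 363.1818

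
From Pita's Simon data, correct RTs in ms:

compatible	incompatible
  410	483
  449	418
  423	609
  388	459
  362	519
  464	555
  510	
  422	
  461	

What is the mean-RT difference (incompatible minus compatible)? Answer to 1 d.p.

75.1 ms

M(compatible) = 3889/9 = 432.111
M(incompatible) = 3043/6 = 507.167
Difference = 507.167 − 432.111 = 75.056 ms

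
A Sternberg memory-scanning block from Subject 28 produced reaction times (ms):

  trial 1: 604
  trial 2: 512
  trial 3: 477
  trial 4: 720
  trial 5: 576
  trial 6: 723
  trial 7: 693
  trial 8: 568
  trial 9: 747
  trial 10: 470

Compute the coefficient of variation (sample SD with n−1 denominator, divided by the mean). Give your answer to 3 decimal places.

0.173

n = 10, Σ = 6090, M = 609.0000
Σ(x−M)² = 100366.000; s = √(100366.000/9) = 105.6020
CV = 105.6020 / 609.0000 = 0.17340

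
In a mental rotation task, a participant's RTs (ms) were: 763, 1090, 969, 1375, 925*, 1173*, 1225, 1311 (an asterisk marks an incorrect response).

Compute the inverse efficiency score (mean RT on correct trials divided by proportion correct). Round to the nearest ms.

Correct trials (n=6): 763, 1090, 969, 1375, 1225, 1311
Mean correct RT = 6733/6 = 1122.1667 ms
Proportion correct = 6/8
IES = 1122.1667 / (6/8) = 1496.222 ms

1496 ms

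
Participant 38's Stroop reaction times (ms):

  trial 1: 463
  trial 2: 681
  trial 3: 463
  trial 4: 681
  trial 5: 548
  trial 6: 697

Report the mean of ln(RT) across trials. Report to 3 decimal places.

ln(RT): 6.1377, 6.5236, 6.1377, 6.5236, 6.3063, 6.5468
Σ ln(RT) = 38.1756
Mean = 38.1756/6 = 6.36261

6.363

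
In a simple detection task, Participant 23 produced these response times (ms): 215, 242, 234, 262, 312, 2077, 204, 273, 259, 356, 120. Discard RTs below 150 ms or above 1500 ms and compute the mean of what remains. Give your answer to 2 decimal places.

Excluded: 120, 2077
Retained (n=9): Σ = 2357
Mean = 2357/9 = 261.8889

261.89 ms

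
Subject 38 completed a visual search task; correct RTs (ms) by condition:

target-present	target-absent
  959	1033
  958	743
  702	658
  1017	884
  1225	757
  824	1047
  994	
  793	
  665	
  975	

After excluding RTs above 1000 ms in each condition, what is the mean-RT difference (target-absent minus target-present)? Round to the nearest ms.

-98 ms

target-present: exclude 1017, 1225
target-absent: exclude 1033, 1047
M(target-present) = 6870/8 = 858.750
M(target-absent) = 3042/4 = 760.500
Difference = 760.500 − 858.750 = -98.250 ms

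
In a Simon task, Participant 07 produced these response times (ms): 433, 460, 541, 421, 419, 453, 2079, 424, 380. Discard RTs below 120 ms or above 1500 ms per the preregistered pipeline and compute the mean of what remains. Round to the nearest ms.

Excluded: 2079
Retained (n=8): Σ = 3531
Mean = 3531/8 = 441.3750

441 ms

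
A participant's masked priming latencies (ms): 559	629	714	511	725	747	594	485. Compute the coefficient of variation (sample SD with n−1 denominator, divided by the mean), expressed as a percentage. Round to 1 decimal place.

16.2%

n = 8, Σ = 4964, M = 620.5000
Σ(x−M)² = 70572.000; s = √(70572.000/7) = 100.4077
CV = 100.4077 / 620.5000 = 0.16182 = 16.182%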